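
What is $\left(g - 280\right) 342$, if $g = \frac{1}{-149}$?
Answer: $- \frac{14268582}{149} \approx -95762.0$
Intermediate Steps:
$g = - \frac{1}{149} \approx -0.0067114$
$\left(g - 280\right) 342 = \left(- \frac{1}{149} - 280\right) 342 = \left(- \frac{41721}{149}\right) 342 = - \frac{14268582}{149}$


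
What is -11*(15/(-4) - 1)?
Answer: 209/4 ≈ 52.250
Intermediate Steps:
-11*(15/(-4) - 1) = -11*(15*(-1/4) - 1) = -11*(-15/4 - 1) = -11*(-19/4) = 209/4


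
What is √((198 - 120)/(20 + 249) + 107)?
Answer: 7*√158441/269 ≈ 10.358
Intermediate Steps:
√((198 - 120)/(20 + 249) + 107) = √(78/269 + 107) = √(28861/269) = 7*√158441/269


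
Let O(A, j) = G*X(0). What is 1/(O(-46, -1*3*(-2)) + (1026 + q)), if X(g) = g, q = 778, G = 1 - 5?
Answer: 1/1804 ≈ 0.00055432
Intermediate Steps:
G = -4
O(A, j) = 0 (O(A, j) = -4*0 = 0)
1/(O(-46, -1*3*(-2)) + (1026 + q)) = 1/(0 + (1026 + 778)) = 1/(0 + 1804) = 1/1804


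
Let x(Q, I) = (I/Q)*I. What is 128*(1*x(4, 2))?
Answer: 128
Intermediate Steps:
x(Q, I) = I²/Q
128*(1*x(4, 2)) = 128*(1*(2²/4)) = 128*(1*(4*(¼))) = 128*(1*1) = 128*1 = 128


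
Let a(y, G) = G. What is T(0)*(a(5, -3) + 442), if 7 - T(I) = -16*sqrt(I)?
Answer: 3073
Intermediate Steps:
T(I) = 7 + 16*sqrt(I) (T(I) = 7 - (-16)*sqrt(I) = 7 + 16*sqrt(I))
T(0)*(a(5, -3) + 442) = (7 + 16*sqrt(0))*(-3 + 442) = (7 + 16*0)*439 = (7 + 0)*439 = 7*439 = 3073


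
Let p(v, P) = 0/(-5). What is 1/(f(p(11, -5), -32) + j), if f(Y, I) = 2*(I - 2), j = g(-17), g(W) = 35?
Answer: -1/33 ≈ -0.030303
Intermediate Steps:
p(v, P) = 0 (p(v, P) = 0*(-⅕) = 0)
j = 35
f(Y, I) = -4 + 2*I (f(Y, I) = 2*(-2 + I) = -4 + 2*I)
1/(f(p(11, -5), -32) + j) = 1/((-4 + 2*(-32)) + 35) = 1/((-4 - 64) + 35) = 1/(-68 + 35) = 1/(-33) = -1/33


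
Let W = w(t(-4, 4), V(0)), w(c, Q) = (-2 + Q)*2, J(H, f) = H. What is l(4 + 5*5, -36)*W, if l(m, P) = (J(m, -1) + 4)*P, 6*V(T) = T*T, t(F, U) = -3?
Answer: 4752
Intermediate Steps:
V(T) = T²/6 (V(T) = (T*T)/6 = T²/6)
l(m, P) = P*(4 + m) (l(m, P) = (m + 4)*P = (4 + m)*P = P*(4 + m))
w(c, Q) = -4 + 2*Q
W = -4 (W = -4 + 2*((⅙)*0²) = -4 + 2*((⅙)*0) = -4 + 2*0 = -4 + 0 = -4)
l(4 + 5*5, -36)*W = -36*(4 + (4 + 5*5))*(-4) = -36*(4 + (4 + 25))*(-4) = -36*(4 + 29)*(-4) = -36*33*(-4) = -1188*(-4) = 4752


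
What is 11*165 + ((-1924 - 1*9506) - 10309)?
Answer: -19924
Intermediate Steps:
11*165 + ((-1924 - 1*9506) - 10309) = 1815 + ((-1924 - 9506) - 10309) = 1815 + (-11430 - 10309) = 1815 - 21739 = -19924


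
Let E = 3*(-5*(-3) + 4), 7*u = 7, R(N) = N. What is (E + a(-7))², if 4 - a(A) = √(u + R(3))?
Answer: 3481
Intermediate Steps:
u = 1 (u = (⅐)*7 = 1)
a(A) = 2 (a(A) = 4 - √(1 + 3) = 4 - √4 = 4 - 1*2 = 4 - 2 = 2)
E = 57 (E = 3*(15 + 4) = 3*19 = 57)
(E + a(-7))² = (57 + 2)² = 59² = 3481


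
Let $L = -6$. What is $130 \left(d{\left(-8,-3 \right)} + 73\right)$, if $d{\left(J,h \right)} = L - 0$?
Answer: $8710$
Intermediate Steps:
$d{\left(J,h \right)} = -6$ ($d{\left(J,h \right)} = -6 - 0 = -6 + 0 = -6$)
$130 \left(d{\left(-8,-3 \right)} + 73\right) = 130 \left(-6 + 73\right) = 130 \cdot 67 = 8710$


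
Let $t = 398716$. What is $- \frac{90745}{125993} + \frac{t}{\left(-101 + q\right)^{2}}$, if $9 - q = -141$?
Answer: $\frac{7145363749}{43215599} \approx 165.34$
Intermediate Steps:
$q = 150$ ($q = 9 - -141 = 9 + 141 = 150$)
$- \frac{90745}{125993} + \frac{t}{\left(-101 + q\right)^{2}} = - \frac{90745}{125993} + \frac{398716}{\left(-101 + 150\right)^{2}} = \left(-90745\right) \frac{1}{125993} + \frac{398716}{49^{2}} = - \frac{90745}{125993} + \frac{398716}{2401} = \frac{7145363749}{43215599}$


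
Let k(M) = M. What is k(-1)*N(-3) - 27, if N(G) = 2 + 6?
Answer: -35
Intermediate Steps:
N(G) = 8
k(-1)*N(-3) - 27 = -1*8 - 27 = -8 - 27 = -35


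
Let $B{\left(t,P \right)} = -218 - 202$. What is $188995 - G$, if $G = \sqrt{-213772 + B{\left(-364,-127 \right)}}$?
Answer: $188995 - 4 i \sqrt{13387} \approx 1.89 \cdot 10^{5} - 462.81 i$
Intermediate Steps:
$B{\left(t,P \right)} = -420$ ($B{\left(t,P \right)} = -218 - 202 = -420$)
$G = 4 i \sqrt{13387}$ ($G = \sqrt{-213772 - 420} = \sqrt{-214192} = 4 i \sqrt{13387} \approx 462.81 i$)
$188995 - G = 188995 - 4 i \sqrt{13387}$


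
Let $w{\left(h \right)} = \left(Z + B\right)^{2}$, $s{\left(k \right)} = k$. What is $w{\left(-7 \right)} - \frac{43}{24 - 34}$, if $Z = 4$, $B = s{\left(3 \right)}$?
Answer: $\frac{533}{10} \approx 53.3$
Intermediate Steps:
$B = 3$
$w{\left(h \right)} = 49$ ($w{\left(h \right)} = \left(4 + 3\right)^{2} = 7^{2} = 49$)
$w{\left(-7 \right)} - \frac{43}{24 - 34} = 49 - \frac{43}{24 - 34} = 49 - \frac{43}{-10} = 49 - - \frac{43}{10} = 49 + \frac{43}{10} = \frac{533}{10}$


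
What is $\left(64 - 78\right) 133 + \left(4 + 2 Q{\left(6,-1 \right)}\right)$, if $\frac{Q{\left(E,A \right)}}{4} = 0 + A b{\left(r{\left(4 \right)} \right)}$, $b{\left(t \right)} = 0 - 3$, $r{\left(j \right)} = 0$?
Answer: $-1834$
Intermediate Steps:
$b{\left(t \right)} = -3$ ($b{\left(t \right)} = 0 - 3 = -3$)
$Q{\left(E,A \right)} = - 12 A$ ($Q{\left(E,A \right)} = 4 \left(0 + A \left(-3\right)\right) = 4 \left(0 - 3 A\right) = 4 \left(- 3 A\right) = - 12 A$)
$\left(64 - 78\right) 133 + \left(4 + 2 Q{\left(6,-1 \right)}\right) = \left(64 - 78\right) 133 + \left(4 + 2 \left(\left(-12\right) \left(-1\right)\right)\right) = \left(64 - 78\right) 133 + \left(4 + 2 \cdot 12\right) = \left(-14\right) 133 + \left(4 + 24\right) = -1862 + 28 = -1834$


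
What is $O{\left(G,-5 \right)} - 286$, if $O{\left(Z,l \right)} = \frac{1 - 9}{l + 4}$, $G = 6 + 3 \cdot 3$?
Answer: $-278$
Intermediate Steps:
$G = 15$ ($G = 6 + 9 = 15$)
$O{\left(Z,l \right)} = - \frac{8}{4 + l}$
$O{\left(G,-5 \right)} - 286 = - \frac{8}{4 - 5} - 286 = - \frac{8}{-1} - 286 = \left(-8\right) \left(-1\right) - 286 = 8 - 286 = -278$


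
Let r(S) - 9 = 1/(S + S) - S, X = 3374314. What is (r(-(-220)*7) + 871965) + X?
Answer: 13073823841/3080 ≈ 4.2448e+6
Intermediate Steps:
r(S) = 9 + 1/(2*S) - S (r(S) = 9 + (1/(S + S) - S) = 9 + (1/(2*S) - S) = 9 + 1/(2*S) - S)
(r(-(-220)*7) + 871965) + X = ((9 + 1/(2*((-(-220)*7))) - (-44)*(-5*7)) + 871965) + 3374314 = ((9 + 1/(2*((-44*(-35)))) - (-44)*(-35)) + 871965) + 3374314 = ((9 + (½)/1540 - 1*1540) + 871965) + 3374314 = ((9 + (½)*(1/1540) - 1540) + 871965) + 3374314 = ((9 + 1/3080 - 1540) + 871965) + 3374314 = (-4715479/3080 + 871965) + 3374314 = 2680936721/3080 + 3374314 = 13073823841/3080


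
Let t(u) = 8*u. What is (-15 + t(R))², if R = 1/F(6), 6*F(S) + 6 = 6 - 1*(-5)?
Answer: 729/25 ≈ 29.160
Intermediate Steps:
F(S) = ⅚ (F(S) = -1 + (6 - 1*(-5))/6 = -1 + (6 + 5)/6 = -1 + (⅙)*11 = -1 + 11/6 = ⅚)
R = 6/5 (R = 1/(⅚) = 1*(6/5) = 6/5 ≈ 1.2000)
(-15 + t(R))² = (-15 + 8*(6/5))² = (-15 + 48/5)² = (-27/5)² = 729/25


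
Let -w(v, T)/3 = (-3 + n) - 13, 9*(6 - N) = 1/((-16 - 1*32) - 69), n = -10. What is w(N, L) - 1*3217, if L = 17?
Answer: -3139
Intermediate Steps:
N = 6319/1053 (N = 6 - 1/(9*((-16 - 1*32) - 69)) = 6 - 1/(9*((-16 - 32) - 69)) = 6 - 1/(9*(-48 - 69)) = 6 - 1/9/(-117) = 6 - 1/9*(-1/117) = 6 + 1/1053 = 6319/1053 ≈ 6.0009)
w(v, T) = 78 (w(v, T) = -3*((-3 - 10) - 13) = -3*(-13 - 13) = -3*(-26) = 78)
w(N, L) - 1*3217 = 78 - 1*3217 = 78 - 3217 = -3139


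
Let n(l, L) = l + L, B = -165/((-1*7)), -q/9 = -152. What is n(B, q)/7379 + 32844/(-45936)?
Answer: -104085713/197727684 ≈ -0.52641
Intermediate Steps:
q = 1368 (q = -9*(-152) = 1368)
B = 165/7 (B = -165/(-7) = -165*(-1/7) = 165/7 ≈ 23.571)
n(l, L) = L + l
n(B, q)/7379 + 32844/(-45936) = (1368 + 165/7)/7379 + 32844/(-45936) = (9741/7)*(1/7379) + 32844*(-1/45936) = 9741/51653 - 2737/3828 = -104085713/197727684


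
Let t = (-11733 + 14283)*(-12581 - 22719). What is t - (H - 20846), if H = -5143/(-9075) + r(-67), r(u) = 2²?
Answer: -816696988993/9075 ≈ -8.9994e+7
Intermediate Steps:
r(u) = 4
H = 41443/9075 (H = -5143/(-9075) + 4 = -5143*(-1/9075) + 4 = 5143/9075 + 4 = 41443/9075 ≈ 4.5667)
t = -90015000 (t = 2550*(-35300) = -90015000)
t - (H - 20846) = -90015000 - (41443/9075 - 20846) = -90015000 - 1*(-189136007/9075) = -90015000 + 189136007/9075 = -816696988993/9075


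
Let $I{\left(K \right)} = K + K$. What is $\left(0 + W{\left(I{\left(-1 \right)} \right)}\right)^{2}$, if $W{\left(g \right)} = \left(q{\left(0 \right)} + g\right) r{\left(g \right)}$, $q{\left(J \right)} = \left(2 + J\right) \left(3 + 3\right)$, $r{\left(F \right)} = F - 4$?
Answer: $3600$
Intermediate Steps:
$r{\left(F \right)} = -4 + F$ ($r{\left(F \right)} = F - 4 = -4 + F$)
$q{\left(J \right)} = 12 + 6 J$ ($q{\left(J \right)} = \left(2 + J\right) 6 = 12 + 6 J$)
$I{\left(K \right)} = 2 K$
$W{\left(g \right)} = \left(-4 + g\right) \left(12 + g\right)$ ($W{\left(g \right)} = \left(\left(12 + 6 \cdot 0\right) + g\right) \left(-4 + g\right) = \left(\left(12 + 0\right) + g\right) \left(-4 + g\right) = \left(12 + g\right) \left(-4 + g\right) = \left(-4 + g\right) \left(12 + g\right)$)
$\left(0 + W{\left(I{\left(-1 \right)} \right)}\right)^{2} = \left(0 + \left(-4 + 2 \left(-1\right)\right) \left(12 + 2 \left(-1\right)\right)\right)^{2} = \left(0 + \left(-4 - 2\right) \left(12 - 2\right)\right)^{2} = \left(0 - 60\right)^{2} = \left(-60\right)^{2} = 3600$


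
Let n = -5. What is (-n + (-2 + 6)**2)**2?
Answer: 441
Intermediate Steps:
(-n + (-2 + 6)**2)**2 = (-1*(-5) + (-2 + 6)**2)**2 = (5 + 4**2)**2 = (5 + 16)**2 = 21**2 = 441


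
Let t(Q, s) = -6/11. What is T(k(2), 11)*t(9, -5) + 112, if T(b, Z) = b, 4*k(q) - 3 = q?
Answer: 2449/22 ≈ 111.32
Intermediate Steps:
k(q) = 3/4 + q/4
t(Q, s) = -6/11 (t(Q, s) = -6*1/11 = -6/11)
T(k(2), 11)*t(9, -5) + 112 = (3/4 + (1/4)*2)*(-6/11) + 112 = (3/4 + 1/2)*(-6/11) + 112 = (5/4)*(-6/11) + 112 = -15/22 + 112 = 2449/22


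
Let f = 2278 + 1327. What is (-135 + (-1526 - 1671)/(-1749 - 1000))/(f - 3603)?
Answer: -183959/2749 ≈ -66.918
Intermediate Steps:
f = 3605
(-135 + (-1526 - 1671)/(-1749 - 1000))/(f - 3603) = (-135 + (-1526 - 1671)/(-1749 - 1000))/(3605 - 3603) = (-135 - 3197/(-2749))/2 = (-135 - 3197*(-1/2749))*(½) = (-135 + 3197/2749)*(½) = -367918/2749*½ = -183959/2749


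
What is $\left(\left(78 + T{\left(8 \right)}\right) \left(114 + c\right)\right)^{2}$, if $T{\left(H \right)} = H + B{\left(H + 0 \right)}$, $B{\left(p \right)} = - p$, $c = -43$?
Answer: $30669444$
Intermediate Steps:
$T{\left(H \right)} = 0$ ($T{\left(H \right)} = H - \left(H + 0\right) = H - H = 0$)
$\left(\left(78 + T{\left(8 \right)}\right) \left(114 + c\right)\right)^{2} = \left(\left(78 + 0\right) \left(114 - 43\right)\right)^{2} = \left(78 \cdot 71\right)^{2} = 5538^{2} = 30669444$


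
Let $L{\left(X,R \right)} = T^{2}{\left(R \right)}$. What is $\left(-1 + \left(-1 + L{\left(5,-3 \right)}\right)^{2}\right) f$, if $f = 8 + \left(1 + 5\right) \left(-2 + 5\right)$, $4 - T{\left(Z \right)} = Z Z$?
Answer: $14950$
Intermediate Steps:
$T{\left(Z \right)} = 4 - Z^{2}$ ($T{\left(Z \right)} = 4 - Z Z = 4 - Z^{2}$)
$L{\left(X,R \right)} = \left(4 - R^{2}\right)^{2}$
$f = 26$ ($f = 8 + 6 \cdot 3 = 8 + 18 = 26$)
$\left(-1 + \left(-1 + L{\left(5,-3 \right)}\right)^{2}\right) f = \left(-1 + \left(-1 + \left(-4 + \left(-3\right)^{2}\right)^{2}\right)^{2}\right) 26 = \left(-1 + \left(-1 + \left(-4 + 9\right)^{2}\right)^{2}\right) 26 = \left(-1 + \left(-1 + 5^{2}\right)^{2}\right) 26 = \left(-1 + \left(-1 + 25\right)^{2}\right) 26 = \left(-1 + 24^{2}\right) 26 = \left(-1 + 576\right) 26 = 575 \cdot 26 = 14950$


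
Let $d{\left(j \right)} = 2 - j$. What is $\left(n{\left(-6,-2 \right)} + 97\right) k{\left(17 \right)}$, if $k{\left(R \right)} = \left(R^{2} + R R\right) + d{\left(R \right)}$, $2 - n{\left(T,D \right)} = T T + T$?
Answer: $38847$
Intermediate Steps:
$n{\left(T,D \right)} = 2 - T - T^{2}$ ($n{\left(T,D \right)} = 2 - \left(T T + T\right) = 2 - \left(T^{2} + T\right) = 2 - \left(T + T^{2}\right) = 2 - T - T^{2}$)
$k{\left(R \right)} = 2 - R + 2 R^{2}$ ($k{\left(R \right)} = \left(R^{2} + R R\right) - \left(-2 + R\right) = \left(R^{2} + R^{2}\right) - \left(-2 + R\right) = 2 R^{2} - \left(-2 + R\right) = 2 - R + 2 R^{2}$)
$\left(n{\left(-6,-2 \right)} + 97\right) k{\left(17 \right)} = \left(\left(2 - -6 - \left(-6\right)^{2}\right) + 97\right) \left(2 - 17 + 2 \cdot 17^{2}\right) = \left(\left(2 + 6 - 36\right) + 97\right) \left(2 - 17 + 2 \cdot 289\right) = \left(\left(2 + 6 - 36\right) + 97\right) \left(2 - 17 + 578\right) = \left(-28 + 97\right) 563 = 69 \cdot 563 = 38847$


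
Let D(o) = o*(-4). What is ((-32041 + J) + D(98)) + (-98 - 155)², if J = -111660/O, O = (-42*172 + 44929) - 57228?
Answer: 616569908/19523 ≈ 31582.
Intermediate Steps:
O = -19523 (O = (-7224 + 44929) - 57228 = 37705 - 57228 = -19523)
J = 111660/19523 (J = -111660/(-19523) = -111660*(-1/19523) = 111660/19523 ≈ 5.7194)
D(o) = -4*o
((-32041 + J) + D(98)) + (-98 - 155)² = ((-32041 + 111660/19523) - 4*98) + (-98 - 155)² = (-625424783/19523 - 392) + (-253)² = -633077799/19523 + 64009 = 616569908/19523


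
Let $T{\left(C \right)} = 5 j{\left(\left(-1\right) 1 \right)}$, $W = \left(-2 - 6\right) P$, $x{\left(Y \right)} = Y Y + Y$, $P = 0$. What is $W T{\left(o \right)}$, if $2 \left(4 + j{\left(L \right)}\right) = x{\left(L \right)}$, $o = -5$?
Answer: $0$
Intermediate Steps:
$x{\left(Y \right)} = Y + Y^{2}$ ($x{\left(Y \right)} = Y^{2} + Y = Y + Y^{2}$)
$j{\left(L \right)} = -4 + \frac{L \left(1 + L\right)}{2}$
$W = 0$ ($W = \left(-2 - 6\right) 0 = \left(-8\right) 0 = 0$)
$T{\left(C \right)} = -20$ ($T{\left(C \right)} = 5 \left(-4 + \frac{\left(-1\right) 1 \left(1 - 1\right)}{2}\right) = 5 \left(-4 + \frac{1}{2} \left(-1\right) \left(1 - 1\right)\right) = 5 \left(-4 + \frac{1}{2} \left(-1\right) 0\right) = 5 \left(-4 + 0\right) = 5 \left(-4\right) = -20$)
$W T{\left(o \right)} = 0 \left(-20\right) = 0$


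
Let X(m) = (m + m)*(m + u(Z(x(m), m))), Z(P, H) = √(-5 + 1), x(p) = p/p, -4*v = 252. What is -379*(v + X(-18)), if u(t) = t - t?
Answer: -221715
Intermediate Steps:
v = -63 (v = -¼*252 = -63)
x(p) = 1
Z(P, H) = 2*I (Z(P, H) = √(-4) = 2*I)
u(t) = 0
X(m) = 2*m² (X(m) = (m + m)*(m + 0) = (2*m)*m = 2*m²)
-379*(v + X(-18)) = -379*(-63 + 2*(-18)²) = -379*(-63 + 2*324) = -379*(-63 + 648) = -379*585 = -221715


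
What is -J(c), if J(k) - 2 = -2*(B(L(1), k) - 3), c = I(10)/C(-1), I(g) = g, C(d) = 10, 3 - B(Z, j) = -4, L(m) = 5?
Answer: 6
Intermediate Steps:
B(Z, j) = 7 (B(Z, j) = 3 - 1*(-4) = 3 + 4 = 7)
c = 1 (c = 10/10 = 10*(⅒) = 1)
J(k) = -6 (J(k) = 2 - 2*(7 - 3) = 2 - 2*4 = 2 - 8 = -6)
-J(c) = -1*(-6) = 6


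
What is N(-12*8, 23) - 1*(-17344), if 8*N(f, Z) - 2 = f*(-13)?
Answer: 70001/4 ≈ 17500.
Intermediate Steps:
N(f, Z) = 1/4 - 13*f/8 (N(f, Z) = 1/4 + (f*(-13))/8 = 1/4 + (-13*f)/8 = 1/4 - 13*f/8)
N(-12*8, 23) - 1*(-17344) = (1/4 - (-39)*8/2) - 1*(-17344) = (1/4 - 13/8*(-96)) + 17344 = (1/4 + 156) + 17344 = 625/4 + 17344 = 70001/4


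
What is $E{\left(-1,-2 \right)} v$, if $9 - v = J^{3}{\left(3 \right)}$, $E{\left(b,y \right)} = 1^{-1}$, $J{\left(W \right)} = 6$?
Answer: $-207$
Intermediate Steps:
$E{\left(b,y \right)} = 1$
$v = -207$ ($v = 9 - 6^{3} = 9 - 216 = -207$)
$E{\left(-1,-2 \right)} v = 1 \left(-207\right) = -207$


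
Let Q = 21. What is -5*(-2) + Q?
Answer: 31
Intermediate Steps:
-5*(-2) + Q = -5*(-2) + 21 = 10 + 21 = 31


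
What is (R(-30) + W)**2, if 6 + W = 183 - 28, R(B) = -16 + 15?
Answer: 21904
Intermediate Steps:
R(B) = -1
W = 149 (W = -6 + (183 - 28) = -6 + 155 = 149)
(R(-30) + W)**2 = (-1 + 149)**2 = 148**2 = 21904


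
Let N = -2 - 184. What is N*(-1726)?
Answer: 321036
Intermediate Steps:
N = -186
N*(-1726) = -186*(-1726) = 321036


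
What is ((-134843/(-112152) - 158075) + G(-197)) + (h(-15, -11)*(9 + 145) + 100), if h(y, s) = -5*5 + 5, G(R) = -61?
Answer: -18069346789/112152 ≈ -1.6111e+5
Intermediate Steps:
h(y, s) = -20 (h(y, s) = -25 + 5 = -20)
((-134843/(-112152) - 158075) + G(-197)) + (h(-15, -11)*(9 + 145) + 100) = ((-134843/(-112152) - 158075) - 61) + (-20*(9 + 145) + 100) = ((-134843*(-1/112152) - 158075) - 61) + (-20*154 + 100) = ((134843/112152 - 158075) - 61) + (-3080 + 100) = (-17728292557/112152 - 61) - 2980 = -17735133829/112152 - 2980 = -18069346789/112152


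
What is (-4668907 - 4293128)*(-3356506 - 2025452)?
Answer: 48233295964530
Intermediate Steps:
(-4668907 - 4293128)*(-3356506 - 2025452) = -8962035*(-5381958) = 48233295964530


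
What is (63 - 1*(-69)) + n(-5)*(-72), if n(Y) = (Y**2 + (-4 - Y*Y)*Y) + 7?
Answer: -12612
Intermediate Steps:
n(Y) = 7 + Y**2 + Y*(-4 - Y**2) (n(Y) = (Y**2 + (-4 - Y**2)*Y) + 7 = (Y**2 + Y*(-4 - Y**2)) + 7 = 7 + Y**2 + Y*(-4 - Y**2))
(63 - 1*(-69)) + n(-5)*(-72) = (63 - 1*(-69)) + (7 + (-5)**2 - 1*(-5)**3 - 4*(-5))*(-72) = (63 + 69) + (7 + 25 - 1*(-125) + 20)*(-72) = 132 + (7 + 25 + 125 + 20)*(-72) = 132 + 177*(-72) = 132 - 12744 = -12612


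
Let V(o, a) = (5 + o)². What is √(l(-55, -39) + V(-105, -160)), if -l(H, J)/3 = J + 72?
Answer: √9901 ≈ 99.504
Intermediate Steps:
l(H, J) = -216 - 3*J (l(H, J) = -3*(J + 72) = -3*(72 + J) = -216 - 3*J)
√(l(-55, -39) + V(-105, -160)) = √((-216 - 3*(-39)) + (5 - 105)²) = √((-216 + 117) + (-100)²) = √(-99 + 10000) = √9901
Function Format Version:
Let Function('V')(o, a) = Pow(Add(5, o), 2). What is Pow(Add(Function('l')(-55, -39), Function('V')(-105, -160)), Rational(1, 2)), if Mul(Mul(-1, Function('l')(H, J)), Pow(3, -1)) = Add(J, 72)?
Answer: Pow(9901, Rational(1, 2)) ≈ 99.504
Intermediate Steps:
Function('l')(H, J) = Add(-216, Mul(-3, J)) (Function('l')(H, J) = Mul(-3, Add(J, 72)) = Mul(-3, Add(72, J)) = Add(-216, Mul(-3, J)))
Pow(Add(Function('l')(-55, -39), Function('V')(-105, -160)), Rational(1, 2)) = Pow(Add(Add(-216, Mul(-3, -39)), Pow(Add(5, -105), 2)), Rational(1, 2)) = Pow(Add(Add(-216, 117), Pow(-100, 2)), Rational(1, 2)) = Pow(Add(-99, 10000), Rational(1, 2)) = Pow(9901, Rational(1, 2))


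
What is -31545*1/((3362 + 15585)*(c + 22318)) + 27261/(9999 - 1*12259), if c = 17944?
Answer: -10397982341727/862013848820 ≈ -12.062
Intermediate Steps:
-31545*1/((3362 + 15585)*(c + 22318)) + 27261/(9999 - 1*12259) = -31545*1/((3362 + 15585)*(17944 + 22318)) + 27261/(9999 - 1*12259) = -31545/(40262*18947) + 27261/(9999 - 12259) = -31545/762844114 + 27261/(-2260) = -31545*1/762844114 + 27261*(-1/2260) = -31545/762844114 - 27261/2260 = -10397982341727/862013848820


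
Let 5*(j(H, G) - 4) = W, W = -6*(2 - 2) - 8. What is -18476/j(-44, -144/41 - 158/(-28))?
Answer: -23095/3 ≈ -7698.3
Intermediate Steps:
W = -8 (W = -6*0 - 8 = 0 - 8 = -8)
j(H, G) = 12/5 (j(H, G) = 4 + (⅕)*(-8) = 4 - 8/5 = 12/5)
-18476/j(-44, -144/41 - 158/(-28)) = -18476/12/5 = -18476*5/12 = -23095/3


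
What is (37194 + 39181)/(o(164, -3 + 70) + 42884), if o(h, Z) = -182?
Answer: 76375/42702 ≈ 1.7886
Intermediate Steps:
(37194 + 39181)/(o(164, -3 + 70) + 42884) = (37194 + 39181)/(-182 + 42884) = 76375/42702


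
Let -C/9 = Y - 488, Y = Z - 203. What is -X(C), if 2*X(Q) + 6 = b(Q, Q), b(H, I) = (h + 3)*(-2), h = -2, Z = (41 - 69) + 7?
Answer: 4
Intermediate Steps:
Z = -21 (Z = -28 + 7 = -21)
Y = -224 (Y = -21 - 203 = -224)
b(H, I) = -2 (b(H, I) = (-2 + 3)*(-2) = 1*(-2) = -2)
C = 6408 (C = -9*(-224 - 488) = -9*(-712) = 6408)
X(Q) = -4 (X(Q) = -3 + (½)*(-2) = -3 - 1 = -4)
-X(C) = -1*(-4) = 4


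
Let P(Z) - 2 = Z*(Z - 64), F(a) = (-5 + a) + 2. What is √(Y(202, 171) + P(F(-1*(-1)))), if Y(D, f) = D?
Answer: 4*√21 ≈ 18.330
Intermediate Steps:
F(a) = -3 + a
P(Z) = 2 + Z*(-64 + Z) (P(Z) = 2 + Z*(Z - 64) = 2 + Z*(-64 + Z))
√(Y(202, 171) + P(F(-1*(-1)))) = √(202 + (2 + (-3 - 1*(-1))² - 64*(-3 - 1*(-1)))) = √(202 + (2 + (-3 + 1)² - 64*(-3 + 1))) = √(202 + (2 + (-2)² - 64*(-2))) = √(202 + (2 + 4 + 128)) = √(202 + 134) = √336 = 4*√21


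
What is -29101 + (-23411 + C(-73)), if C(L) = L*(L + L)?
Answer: -41854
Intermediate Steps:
C(L) = 2*L² (C(L) = L*(2*L) = 2*L²)
-29101 + (-23411 + C(-73)) = -29101 + (-23411 + 2*(-73)²) = -29101 + (-23411 + 2*5329) = -29101 + (-23411 + 10658) = -29101 - 12753 = -41854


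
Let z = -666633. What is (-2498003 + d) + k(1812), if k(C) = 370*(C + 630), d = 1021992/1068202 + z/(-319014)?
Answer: -90557723199041935/56795232138 ≈ -1.5945e+6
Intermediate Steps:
d = 173021409959/56795232138 (d = 1021992/1068202 - 666633/(-319014) = 1021992*(1/1068202) - 666633*(-1/319014) = 510996/534101 + 222211/106338 = 173021409959/56795232138 ≈ 3.0464)
k(C) = 233100 + 370*C (k(C) = 370*(630 + C) = 233100 + 370*C)
(-2498003 + d) + k(1812) = (-2498003 + 173021409959/56795232138) + (233100 + 370*1812) = -141874487245010455/56795232138 + (233100 + 670440) = -141874487245010455/56795232138 + 903540 = -90557723199041935/56795232138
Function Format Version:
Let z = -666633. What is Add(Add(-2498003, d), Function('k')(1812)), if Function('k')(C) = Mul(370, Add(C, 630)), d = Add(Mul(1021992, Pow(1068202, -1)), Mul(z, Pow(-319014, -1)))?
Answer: Rational(-90557723199041935, 56795232138) ≈ -1.5945e+6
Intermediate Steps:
d = Rational(173021409959, 56795232138) (d = Add(Mul(1021992, Pow(1068202, -1)), Mul(-666633, Pow(-319014, -1))) = Add(Mul(1021992, Rational(1, 1068202)), Mul(-666633, Rational(-1, 319014))) = Add(Rational(510996, 534101), Rational(222211, 106338)) = Rational(173021409959, 56795232138) ≈ 3.0464)
Function('k')(C) = Add(233100, Mul(370, C)) (Function('k')(C) = Mul(370, Add(630, C)) = Add(233100, Mul(370, C)))
Add(Add(-2498003, d), Function('k')(1812)) = Add(Add(-2498003, Rational(173021409959, 56795232138)), Add(233100, Mul(370, 1812))) = Add(Rational(-141874487245010455, 56795232138), Add(233100, 670440)) = Add(Rational(-141874487245010455, 56795232138), 903540) = Rational(-90557723199041935, 56795232138)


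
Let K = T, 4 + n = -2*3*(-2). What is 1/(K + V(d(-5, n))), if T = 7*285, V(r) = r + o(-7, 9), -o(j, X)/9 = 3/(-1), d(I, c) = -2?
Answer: 1/2020 ≈ 0.00049505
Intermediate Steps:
n = 8 (n = -4 - 2*3*(-2) = -4 - 6*(-2) = -4 + 12 = 8)
o(j, X) = 27 (o(j, X) = -27/(-1) = -27*(-1) = -9*(-3) = 27)
V(r) = 27 + r (V(r) = r + 27 = 27 + r)
T = 1995
K = 1995
1/(K + V(d(-5, n))) = 1/(1995 + (27 - 2)) = 1/(1995 + 25) = 1/2020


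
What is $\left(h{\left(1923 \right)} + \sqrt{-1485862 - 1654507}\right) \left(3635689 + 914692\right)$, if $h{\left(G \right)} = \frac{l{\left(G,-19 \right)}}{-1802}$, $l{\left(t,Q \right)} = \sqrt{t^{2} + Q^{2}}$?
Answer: $- \frac{4550381 \sqrt{3698290}}{1802} + 4550381 i \sqrt{3140369} \approx -4.8562 \cdot 10^{6} + 8.0638 \cdot 10^{9} i$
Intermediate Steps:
$l{\left(t,Q \right)} = \sqrt{Q^{2} + t^{2}}$
$h{\left(G \right)} = - \frac{\sqrt{361 + G^{2}}}{1802}$ ($h{\left(G \right)} = \frac{\sqrt{\left(-19\right)^{2} + G^{2}}}{-1802} = \sqrt{361 + G^{2}} \left(- \frac{1}{1802}\right) = - \frac{\sqrt{361 + G^{2}}}{1802}$)
$\left(h{\left(1923 \right)} + \sqrt{-1485862 - 1654507}\right) \left(3635689 + 914692\right) = \left(- \frac{\sqrt{361 + 1923^{2}}}{1802} + \sqrt{-1485862 - 1654507}\right) \left(3635689 + 914692\right) = \left(- \frac{\sqrt{361 + 3697929}}{1802} + \sqrt{-3140369}\right) 4550381 = \left(- \frac{\sqrt{3698290}}{1802} + i \sqrt{3140369}\right) 4550381 = - \frac{4550381 \sqrt{3698290}}{1802} + 4550381 i \sqrt{3140369}$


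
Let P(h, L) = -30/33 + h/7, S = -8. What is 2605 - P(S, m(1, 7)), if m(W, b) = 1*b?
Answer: 200743/77 ≈ 2607.1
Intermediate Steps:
m(W, b) = b
P(h, L) = -10/11 + h/7 (P(h, L) = -30*1/33 + h*(⅐) = -10/11 + h/7)
2605 - P(S, m(1, 7)) = 2605 - (-10/11 + (⅐)*(-8)) = 2605 - (-10/11 - 8/7) = 2605 - 1*(-158/77) = 2605 + 158/77 = 200743/77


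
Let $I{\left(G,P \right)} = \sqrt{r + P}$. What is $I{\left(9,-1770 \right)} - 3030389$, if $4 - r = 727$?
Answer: $-3030389 + 3 i \sqrt{277} \approx -3.0304 \cdot 10^{6} + 49.93 i$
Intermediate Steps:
$r = -723$ ($r = 4 - 727 = -723$)
$I{\left(G,P \right)} = \sqrt{-723 + P}$
$I{\left(9,-1770 \right)} - 3030389 = \sqrt{-723 - 1770} - 3030389 = \sqrt{-2493} - 3030389 = 3 i \sqrt{277} - 3030389 = -3030389 + 3 i \sqrt{277}$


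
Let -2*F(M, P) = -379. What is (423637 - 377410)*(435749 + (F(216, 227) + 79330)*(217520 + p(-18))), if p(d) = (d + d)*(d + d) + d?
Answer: 804310197791370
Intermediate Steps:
F(M, P) = 379/2 (F(M, P) = -½*(-379) = 379/2)
p(d) = d + 4*d² (p(d) = (2*d)*(2*d) + d = 4*d² + d = d + 4*d²)
(423637 - 377410)*(435749 + (F(216, 227) + 79330)*(217520 + p(-18))) = (423637 - 377410)*(435749 + (379/2 + 79330)*(217520 - 18*(1 + 4*(-18)))) = 46227*(435749 + 159039*(217520 - 18*(1 - 72))/2) = 46227*(435749 + 159039*(217520 - 18*(-71))/2) = 46227*(435749 + 159039*(217520 + 1278)/2) = 46227*(435749 + (159039/2)*218798) = 46227*(435749 + 17398707561) = 46227*17399143310 = 804310197791370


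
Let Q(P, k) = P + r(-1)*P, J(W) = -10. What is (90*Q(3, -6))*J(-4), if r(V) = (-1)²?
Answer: -5400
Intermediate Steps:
r(V) = 1
Q(P, k) = 2*P (Q(P, k) = P + 1*P = P + P = 2*P)
(90*Q(3, -6))*J(-4) = (90*(2*3))*(-10) = (90*6)*(-10) = 540*(-10) = -5400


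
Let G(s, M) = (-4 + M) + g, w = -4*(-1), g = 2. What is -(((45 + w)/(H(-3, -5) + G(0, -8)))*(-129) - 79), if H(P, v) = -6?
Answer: -5057/16 ≈ -316.06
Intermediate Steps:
w = 4
G(s, M) = -2 + M (G(s, M) = (-4 + M) + 2 = -2 + M)
-(((45 + w)/(H(-3, -5) + G(0, -8)))*(-129) - 79) = -(((45 + 4)/(-6 + (-2 - 8)))*(-129) - 79) = -((49/(-6 - 10))*(-129) - 79) = -((49/(-16))*(-129) - 79) = -((49*(-1/16))*(-129) - 79) = -(-49/16*(-129) - 79) = -(6321/16 - 79) = -1*5057/16 = -5057/16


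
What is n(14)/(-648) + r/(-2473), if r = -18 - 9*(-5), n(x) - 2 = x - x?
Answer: -11221/801252 ≈ -0.014004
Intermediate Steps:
n(x) = 2 (n(x) = 2 + (x - x) = 2 + 0 = 2)
r = 27 (r = -18 + 45 = 27)
n(14)/(-648) + r/(-2473) = 2/(-648) + 27/(-2473) = 2*(-1/648) + 27*(-1/2473) = -1/324 - 27/2473 = -11221/801252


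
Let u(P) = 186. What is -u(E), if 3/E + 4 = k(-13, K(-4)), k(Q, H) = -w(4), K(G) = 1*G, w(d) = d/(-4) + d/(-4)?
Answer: -186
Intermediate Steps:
w(d) = -d/2 (w(d) = d*(-1/4) + d*(-1/4) = -d/4 - d/4 = -d/2)
K(G) = G
k(Q, H) = 2 (k(Q, H) = -(-1)*4/2 = -1*(-2) = 2)
E = -3/2 (E = 3/(-4 + 2) = 3/(-2) = 3*(-1/2) = -3/2 ≈ -1.5000)
-u(E) = -1*186 = -186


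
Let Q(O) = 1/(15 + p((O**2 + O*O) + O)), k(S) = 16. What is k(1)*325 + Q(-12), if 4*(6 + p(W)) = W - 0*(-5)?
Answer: 405601/78 ≈ 5200.0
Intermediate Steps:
p(W) = -6 + W/4 (p(W) = -6 + (W - 0*(-5))/4 = -6 + (W - 1*0)/4 = -6 + (W + 0)/4 = -6 + W/4)
Q(O) = 1/(9 + O**2/2 + O/4) (Q(O) = 1/(15 + (-6 + ((O**2 + O*O) + O)/4)) = 1/(15 + (-6 + ((O**2 + O**2) + O)/4)) = 1/(15 + (-6 + (2*O**2 + O)/4)) = 1/(15 + (-6 + (O + 2*O**2)/4)) = 1/(15 + (-6 + (O**2/2 + O/4))) = 1/(15 + (-6 + O**2/2 + O/4)) = 1/(9 + O**2/2 + O/4))
k(1)*325 + Q(-12) = 16*325 + 4/(36 - 12*(1 + 2*(-12))) = 5200 + 4/(36 - 12*(1 - 24)) = 5200 + 4/(36 - 12*(-23)) = 5200 + 4/(36 + 276) = 5200 + 4/312 = 5200 + 4*(1/312) = 5200 + 1/78 = 405601/78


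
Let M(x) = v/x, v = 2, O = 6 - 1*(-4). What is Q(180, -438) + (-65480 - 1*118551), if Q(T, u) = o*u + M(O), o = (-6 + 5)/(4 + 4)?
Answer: -3679521/20 ≈ -1.8398e+5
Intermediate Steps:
O = 10 (O = 6 + 4 = 10)
M(x) = 2/x
o = -⅛ (o = -1/8 = -1*⅛ = -⅛ ≈ -0.12500)
Q(T, u) = ⅕ - u/8 (Q(T, u) = -u/8 + 2/10 = -u/8 + 2*(⅒) = -u/8 + ⅕ = ⅕ - u/8)
Q(180, -438) + (-65480 - 1*118551) = (⅕ - ⅛*(-438)) + (-65480 - 1*118551) = (⅕ + 219/4) + (-65480 - 118551) = 1099/20 - 184031 = -3679521/20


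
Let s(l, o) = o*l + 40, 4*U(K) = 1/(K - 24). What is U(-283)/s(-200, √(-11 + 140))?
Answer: 1/158362880 + √129/31672576 ≈ 3.6492e-7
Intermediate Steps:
U(K) = 1/(4*(-24 + K)) (U(K) = 1/(4*(K - 24)) = 1/(4*(-24 + K)))
s(l, o) = 40 + l*o (s(l, o) = l*o + 40 = 40 + l*o)
U(-283)/s(-200, √(-11 + 140)) = (1/(4*(-24 - 283)))/(40 - 200*√(-11 + 140)) = ((¼)/(-307))/(40 - 200*√129) = ((¼)*(-1/307))/(40 - 200*√129) = -1/(1228*(40 - 200*√129))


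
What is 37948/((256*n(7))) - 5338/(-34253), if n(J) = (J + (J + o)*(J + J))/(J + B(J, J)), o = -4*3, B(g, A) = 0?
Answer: -321883523/19729728 ≈ -16.315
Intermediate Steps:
o = -12
n(J) = (J + 2*J*(-12 + J))/J (n(J) = (J + (J - 12)*(J + J))/(J + 0) = (J + (-12 + J)*(2*J))/J = (J + 2*J*(-12 + J))/J)
37948/((256*n(7))) - 5338/(-34253) = 37948/((256*(-23 + 2*7))) - 5338/(-34253) = 37948/((256*(-23 + 14))) - 5338*(-1/34253) = 37948/((256*(-9))) + 5338/34253 = 37948/(-2304) + 5338/34253 = 37948*(-1/2304) + 5338/34253 = -9487/576 + 5338/34253 = -321883523/19729728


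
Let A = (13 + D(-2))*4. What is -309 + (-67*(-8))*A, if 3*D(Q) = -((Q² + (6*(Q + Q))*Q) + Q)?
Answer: -24511/3 ≈ -8170.3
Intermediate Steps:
D(Q) = -13*Q²/3 - Q/3 (D(Q) = (-((Q² + (6*(Q + Q))*Q) + Q))/3 = (-((Q² + (6*(2*Q))*Q) + Q))/3 = (-((Q² + (12*Q)*Q) + Q))/3 = (-((Q² + 12*Q²) + Q))/3 = (-(13*Q² + Q))/3 = (-(Q + 13*Q²))/3 = (-Q - 13*Q²)/3 = -13*Q²/3 - Q/3)
A = -44/3 (A = (13 - ⅓*(-2)*(1 + 13*(-2)))*4 = (13 - ⅓*(-2)*(1 - 26))*4 = (13 - ⅓*(-2)*(-25))*4 = (13 - 50/3)*4 = -11/3*4 = -44/3 ≈ -14.667)
-309 + (-67*(-8))*A = -309 - 67*(-8)*(-44/3) = -309 + 536*(-44/3) = -309 - 23584/3 = -24511/3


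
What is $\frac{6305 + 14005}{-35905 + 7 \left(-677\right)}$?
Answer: $- \frac{3385}{6774} \approx -0.4997$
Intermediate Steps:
$\frac{6305 + 14005}{-35905 + 7 \left(-677\right)} = \frac{20310}{-35905 - 4739} = \frac{20310}{-40644} = 20310 \left(- \frac{1}{40644}\right) = - \frac{3385}{6774}$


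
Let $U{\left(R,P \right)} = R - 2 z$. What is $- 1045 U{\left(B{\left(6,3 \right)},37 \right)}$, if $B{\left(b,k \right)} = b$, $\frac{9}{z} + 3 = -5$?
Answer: $- \frac{34485}{4} \approx -8621.3$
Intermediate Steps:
$z = - \frac{9}{8}$ ($z = \frac{9}{-3 - 5} = \frac{9}{-8} = 9 \left(- \frac{1}{8}\right) = - \frac{9}{8} \approx -1.125$)
$U{\left(R,P \right)} = \frac{9}{4} + R$ ($U{\left(R,P \right)} = R - - \frac{9}{4} = R + \frac{9}{4} = \frac{9}{4} + R$)
$- 1045 U{\left(B{\left(6,3 \right)},37 \right)} = - 1045 \left(\frac{9}{4} + 6\right) = \left(-1045\right) \frac{33}{4} = - \frac{34485}{4}$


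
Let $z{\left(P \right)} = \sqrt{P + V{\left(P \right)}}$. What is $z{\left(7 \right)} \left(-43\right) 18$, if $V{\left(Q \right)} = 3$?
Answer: $- 774 \sqrt{10} \approx -2447.6$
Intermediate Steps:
$z{\left(P \right)} = \sqrt{3 + P}$ ($z{\left(P \right)} = \sqrt{P + 3} = \sqrt{3 + P}$)
$z{\left(7 \right)} \left(-43\right) 18 = \sqrt{3 + 7} \left(-43\right) 18 = \sqrt{10} \left(-43\right) 18 = - 43 \sqrt{10} \cdot 18 = - 774 \sqrt{10}$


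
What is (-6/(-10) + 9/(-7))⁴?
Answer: 331776/1500625 ≈ 0.22109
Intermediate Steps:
(-6/(-10) + 9/(-7))⁴ = (-6*(-⅒) + 9*(-⅐))⁴ = (⅗ - 9/7)⁴ = (-24/35)⁴ = 331776/1500625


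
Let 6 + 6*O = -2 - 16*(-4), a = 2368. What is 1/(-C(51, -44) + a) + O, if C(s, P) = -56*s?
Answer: 146275/15672 ≈ 9.3335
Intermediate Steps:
O = 28/3 (O = -1 + (-2 - 16*(-4))/6 = -1 + (-2 + 64)/6 = -1 + (⅙)*62 = -1 + 31/3 = 28/3 ≈ 9.3333)
1/(-C(51, -44) + a) + O = 1/(-(-56)*51 + 2368) + 28/3 = 1/(-1*(-2856) + 2368) + 28/3 = 1/(2856 + 2368) + 28/3 = 1/5224 + 28/3 = 146275/15672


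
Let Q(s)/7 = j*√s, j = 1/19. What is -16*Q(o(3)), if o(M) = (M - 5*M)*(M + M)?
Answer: -672*I*√2/19 ≈ -50.018*I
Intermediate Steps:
o(M) = -8*M² (o(M) = (-4*M)*(2*M) = -8*M²)
j = 1/19 ≈ 0.052632
Q(s) = 7*√s/19 (Q(s) = 7*(√s/19) = 7*√s/19)
-16*Q(o(3)) = -112*√(-8*3²)/19 = -112*√(-8*9)/19 = -112*√(-72)/19 = -112*6*I*√2/19 = -672*I*√2/19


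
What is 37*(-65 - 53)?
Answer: -4366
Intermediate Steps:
37*(-65 - 53) = 37*(-118) = -4366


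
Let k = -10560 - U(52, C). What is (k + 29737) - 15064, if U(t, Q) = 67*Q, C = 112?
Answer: -3391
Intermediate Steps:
k = -18064 (k = -10560 - 67*112 = -10560 - 1*7504 = -10560 - 7504 = -18064)
(k + 29737) - 15064 = (-18064 + 29737) - 15064 = 11673 - 15064 = -3391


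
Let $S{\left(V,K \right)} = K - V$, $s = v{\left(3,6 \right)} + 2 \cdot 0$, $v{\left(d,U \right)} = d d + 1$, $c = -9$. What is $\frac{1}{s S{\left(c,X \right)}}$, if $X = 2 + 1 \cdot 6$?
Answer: $\frac{1}{170} \approx 0.0058824$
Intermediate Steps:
$X = 8$ ($X = 2 + 6 = 8$)
$v{\left(d,U \right)} = 1 + d^{2}$ ($v{\left(d,U \right)} = d^{2} + 1 = 1 + d^{2}$)
$s = 10$ ($s = \left(1 + 3^{2}\right) + 2 \cdot 0 = \left(1 + 9\right) + 0 = 10 + 0 = 10$)
$\frac{1}{s S{\left(c,X \right)}} = \frac{1}{10 \left(8 - -9\right)} = \frac{1}{10 \left(8 + 9\right)} = \frac{1}{10 \cdot 17} = \frac{1}{170}$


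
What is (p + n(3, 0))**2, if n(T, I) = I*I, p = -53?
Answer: 2809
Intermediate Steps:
n(T, I) = I**2
(p + n(3, 0))**2 = (-53 + 0**2)**2 = (-53 + 0)**2 = (-53)**2 = 2809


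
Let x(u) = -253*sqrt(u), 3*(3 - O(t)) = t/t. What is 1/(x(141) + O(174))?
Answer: -24/81227357 - 2277*sqrt(141)/81227357 ≈ -0.00033316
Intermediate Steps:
O(t) = 8/3 (O(t) = 3 - t/(3*t) = 3 - 1/3*1 = 3 - 1/3 = 8/3)
1/(x(141) + O(174)) = 1/(-253*sqrt(141) + 8/3) = 1/(8/3 - 253*sqrt(141))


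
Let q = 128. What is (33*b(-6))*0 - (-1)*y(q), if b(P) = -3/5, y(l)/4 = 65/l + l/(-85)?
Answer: -10859/2720 ≈ -3.9923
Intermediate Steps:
y(l) = 260/l - 4*l/85 (y(l) = 4*(65/l + l/(-85)) = 4*(65/l + l*(-1/85)) = 4*(65/l - l/85) = 260/l - 4*l/85)
b(P) = -⅗ (b(P) = -3*⅕ = -⅗)
(33*b(-6))*0 - (-1)*y(q) = (33*(-⅗))*0 - (-1)*(260/128 - 4/85*128) = -99/5*0 - (-1)*(260*(1/128) - 512/85) = 0 - (-1)*(65/32 - 512/85) = 0 - (-1)*(-10859)/2720 = 0 - 1*10859/2720 = 0 - 10859/2720 = -10859/2720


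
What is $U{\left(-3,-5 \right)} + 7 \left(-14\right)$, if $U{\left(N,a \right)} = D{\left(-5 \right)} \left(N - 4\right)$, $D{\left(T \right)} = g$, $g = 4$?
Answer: $-126$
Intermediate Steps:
$D{\left(T \right)} = 4$
$U{\left(N,a \right)} = -16 + 4 N$ ($U{\left(N,a \right)} = 4 \left(N - 4\right) = 4 \left(-4 + N\right) = -16 + 4 N$)
$U{\left(-3,-5 \right)} + 7 \left(-14\right) = \left(-16 + 4 \left(-3\right)\right) + 7 \left(-14\right) = \left(-16 - 12\right) - 98 = -28 - 98 = -126$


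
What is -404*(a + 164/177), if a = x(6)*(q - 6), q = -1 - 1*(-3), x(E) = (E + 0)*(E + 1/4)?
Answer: 10659944/177 ≈ 60226.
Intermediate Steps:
x(E) = E*(¼ + E) (x(E) = E*(E + ¼) = E*(¼ + E))
q = 2 (q = -1 + 3 = 2)
a = -150 (a = (6*(¼ + 6))*(2 - 6) = (6*(25/4))*(-4) = (75/2)*(-4) = -150)
-404*(a + 164/177) = -404*(-150 + 164/177) = -404*(-26386/177) = 10659944/177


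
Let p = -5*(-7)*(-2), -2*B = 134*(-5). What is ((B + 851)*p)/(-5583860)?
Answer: 4151/279193 ≈ 0.014868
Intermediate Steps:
B = 335 (B = -67*(-5) = -½*(-670) = 335)
p = -70 (p = 35*(-2) = -70)
((B + 851)*p)/(-5583860) = ((335 + 851)*(-70))/(-5583860) = (1186*(-70))*(-1/5583860) = -83020*(-1/5583860) = 4151/279193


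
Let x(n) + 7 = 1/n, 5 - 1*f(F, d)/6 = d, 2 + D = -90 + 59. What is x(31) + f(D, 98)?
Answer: -17514/31 ≈ -564.97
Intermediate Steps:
D = -33 (D = -2 + (-90 + 59) = -2 - 31 = -33)
f(F, d) = 30 - 6*d
x(n) = -7 + 1/n
x(31) + f(D, 98) = (-7 + 1/31) + (30 - 6*98) = (-7 + 1/31) + (30 - 588) = -216/31 - 558 = -17514/31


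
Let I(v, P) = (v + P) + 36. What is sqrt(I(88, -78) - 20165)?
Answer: I*sqrt(20119) ≈ 141.84*I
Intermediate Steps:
I(v, P) = 36 + P + v (I(v, P) = (P + v) + 36 = 36 + P + v)
sqrt(I(88, -78) - 20165) = sqrt((36 - 78 + 88) - 20165) = sqrt(46 - 20165) = sqrt(-20119) = I*sqrt(20119)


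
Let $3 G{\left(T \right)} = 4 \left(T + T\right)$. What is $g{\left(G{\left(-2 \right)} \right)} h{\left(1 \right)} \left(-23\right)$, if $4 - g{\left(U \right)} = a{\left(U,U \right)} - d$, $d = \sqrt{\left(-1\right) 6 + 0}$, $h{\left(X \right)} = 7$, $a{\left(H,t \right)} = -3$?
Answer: $-1127 - 161 i \sqrt{6} \approx -1127.0 - 394.37 i$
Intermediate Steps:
$G{\left(T \right)} = \frac{8 T}{3}$ ($G{\left(T \right)} = \frac{4 \left(T + T\right)}{3} = \frac{4 \cdot 2 T}{3} = \frac{8 T}{3}$)
$d = i \sqrt{6}$ ($d = \sqrt{-6 + 0} = \sqrt{-6} = i \sqrt{6} \approx 2.4495 i$)
$g{\left(U \right)} = 7 + i \sqrt{6}$ ($g{\left(U \right)} = 4 - \left(-3 - i \sqrt{6}\right) = 4 + \left(3 + i \sqrt{6}\right) = 7 + i \sqrt{6}$)
$g{\left(G{\left(-2 \right)} \right)} h{\left(1 \right)} \left(-23\right) = \left(7 + i \sqrt{6}\right) 7 \left(-23\right) = \left(49 + 7 i \sqrt{6}\right) \left(-23\right) = -1127 - 161 i \sqrt{6}$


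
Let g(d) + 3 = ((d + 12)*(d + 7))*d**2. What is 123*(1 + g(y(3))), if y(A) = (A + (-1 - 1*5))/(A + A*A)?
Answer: 93111/256 ≈ 363.71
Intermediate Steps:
y(A) = (-6 + A)/(A + A**2) (y(A) = (A + (-1 - 5))/(A + A**2) = (A - 6)/(A + A**2) = (-6 + A)/(A + A**2))
g(d) = -3 + d**2*(7 + d)*(12 + d) (g(d) = -3 + ((d + 12)*(d + 7))*d**2 = -3 + ((12 + d)*(7 + d))*d**2 = -3 + ((7 + d)*(12 + d))*d**2 = -3 + d**2*(7 + d)*(12 + d))
123*(1 + g(y(3))) = 123*(1 + (-3 + ((-6 + 3)/(3*(1 + 3)))**4 + 19*((-6 + 3)/(3*(1 + 3)))**3 + 84*((-6 + 3)/(3*(1 + 3)))**2)) = 123*(1 + (-3 + ((1/3)*(-3)/4)**4 + 19*((1/3)*(-3)/4)**3 + 84*((1/3)*(-3)/4)**2)) = 123*(1 + (-3 + ((1/3)*(1/4)*(-3))**4 + 19*((1/3)*(1/4)*(-3))**3 + 84*((1/3)*(1/4)*(-3))**2)) = 123*(1 + (-3 + (-1/4)**4 + 19*(-1/4)**3 + 84*(-1/4)**2)) = 123*(1 + (-3 + 1/256 + 19*(-1/64) + 84*(1/16))) = 123*(1 + (-3 + 1/256 - 19/64 + 21/4)) = 123*(1 + 501/256) = 123*(757/256) = 93111/256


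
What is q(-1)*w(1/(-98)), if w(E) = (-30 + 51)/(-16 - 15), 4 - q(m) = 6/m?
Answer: -210/31 ≈ -6.7742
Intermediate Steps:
q(m) = 4 - 6/m
w(E) = -21/31 (w(E) = 21/(-31) = 21*(-1/31) = -21/31)
q(-1)*w(1/(-98)) = (4 - 6/(-1))*(-21/31) = (4 - 6*(-1))*(-21/31) = (4 + 6)*(-21/31) = 10*(-21/31) = -210/31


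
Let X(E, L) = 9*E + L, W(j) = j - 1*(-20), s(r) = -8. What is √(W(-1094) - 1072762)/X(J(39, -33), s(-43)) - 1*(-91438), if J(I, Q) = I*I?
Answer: 91438 + 2*I*√268459/13681 ≈ 91438.0 + 0.075745*I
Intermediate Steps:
J(I, Q) = I²
W(j) = 20 + j (W(j) = j + 20 = 20 + j)
X(E, L) = L + 9*E
√(W(-1094) - 1072762)/X(J(39, -33), s(-43)) - 1*(-91438) = √((20 - 1094) - 1072762)/(-8 + 9*39²) - 1*(-91438) = √(-1074 - 1072762)/(-8 + 9*1521) + 91438 = √(-1073836)/(-8 + 13689) + 91438 = (2*I*√268459)/13681 + 91438 = (2*I*√268459)*(1/13681) + 91438 = 2*I*√268459/13681 + 91438 = 91438 + 2*I*√268459/13681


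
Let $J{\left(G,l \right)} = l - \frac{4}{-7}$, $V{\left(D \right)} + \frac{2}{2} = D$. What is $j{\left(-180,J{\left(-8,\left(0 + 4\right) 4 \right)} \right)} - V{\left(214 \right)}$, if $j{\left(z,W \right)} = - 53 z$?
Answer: $9327$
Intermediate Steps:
$V{\left(D \right)} = -1 + D$
$J{\left(G,l \right)} = \frac{4}{7} + l$ ($J{\left(G,l \right)} = l - - \frac{4}{7} = l + \frac{4}{7} = \frac{4}{7} + l$)
$j{\left(-180,J{\left(-8,\left(0 + 4\right) 4 \right)} \right)} - V{\left(214 \right)} = \left(-53\right) \left(-180\right) - \left(-1 + 214\right) = 9540 - 213 = 9327$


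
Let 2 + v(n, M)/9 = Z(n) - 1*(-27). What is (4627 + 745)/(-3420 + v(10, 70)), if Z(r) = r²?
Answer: -316/135 ≈ -2.3407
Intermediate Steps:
v(n, M) = 225 + 9*n² (v(n, M) = -18 + 9*(n² - 1*(-27)) = -18 + 9*(n² + 27) = -18 + 9*(27 + n²) = -18 + (243 + 9*n²) = 225 + 9*n²)
(4627 + 745)/(-3420 + v(10, 70)) = (4627 + 745)/(-3420 + (225 + 9*10²)) = 5372/(-3420 + (225 + 9*100)) = 5372/(-3420 + (225 + 900)) = 5372/(-3420 + 1125) = 5372/(-2295) = 5372*(-1/2295) = -316/135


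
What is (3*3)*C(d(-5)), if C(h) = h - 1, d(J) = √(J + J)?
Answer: -9 + 9*I*√10 ≈ -9.0 + 28.461*I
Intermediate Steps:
d(J) = √2*√J (d(J) = √(2*J) = √2*√J)
C(h) = -1 + h
(3*3)*C(d(-5)) = (3*3)*(-1 + √2*√(-5)) = 9*(-1 + √2*(I*√5)) = 9*(-1 + I*√10) = -9 + 9*I*√10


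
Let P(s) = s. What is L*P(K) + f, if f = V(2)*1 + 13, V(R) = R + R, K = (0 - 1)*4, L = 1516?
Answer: -6047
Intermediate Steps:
K = -4 (K = -1*4 = -4)
V(R) = 2*R
f = 17 (f = (2*2)*1 + 13 = 4*1 + 13 = 4 + 13 = 17)
L*P(K) + f = 1516*(-4) + 17 = -6064 + 17 = -6047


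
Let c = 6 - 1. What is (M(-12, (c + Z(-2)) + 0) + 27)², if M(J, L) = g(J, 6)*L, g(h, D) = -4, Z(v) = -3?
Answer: 361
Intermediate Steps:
c = 5
M(J, L) = -4*L
(M(-12, (c + Z(-2)) + 0) + 27)² = (-4*((5 - 3) + 0) + 27)² = (-4*(2 + 0) + 27)² = (-4*2 + 27)² = (-8 + 27)² = 19² = 361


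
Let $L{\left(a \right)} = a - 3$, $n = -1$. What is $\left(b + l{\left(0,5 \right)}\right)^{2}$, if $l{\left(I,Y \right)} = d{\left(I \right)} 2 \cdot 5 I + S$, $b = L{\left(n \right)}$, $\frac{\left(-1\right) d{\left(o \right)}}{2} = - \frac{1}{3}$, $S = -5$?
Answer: $81$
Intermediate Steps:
$L{\left(a \right)} = -3 + a$
$d{\left(o \right)} = \frac{2}{3}$ ($d{\left(o \right)} = - 2 \left(- \frac{1}{3}\right) = - 2 \left(\left(-1\right) \frac{1}{3}\right) = \left(-2\right) \left(- \frac{1}{3}\right) = \frac{2}{3}$)
$b = -4$ ($b = -3 - 1 = -4$)
$l{\left(I,Y \right)} = -5 + \frac{20 I}{3}$ ($l{\left(I,Y \right)} = \frac{2}{3} \cdot 2 \cdot 5 I - 5 = \frac{4}{3} \cdot 5 I - 5 = \frac{20 I}{3} - 5 = -5 + \frac{20 I}{3}$)
$\left(b + l{\left(0,5 \right)}\right)^{2} = \left(-4 + \left(-5 + \frac{20}{3} \cdot 0\right)\right)^{2} = \left(-4 + \left(-5 + 0\right)\right)^{2} = \left(-4 - 5\right)^{2} = \left(-9\right)^{2} = 81$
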